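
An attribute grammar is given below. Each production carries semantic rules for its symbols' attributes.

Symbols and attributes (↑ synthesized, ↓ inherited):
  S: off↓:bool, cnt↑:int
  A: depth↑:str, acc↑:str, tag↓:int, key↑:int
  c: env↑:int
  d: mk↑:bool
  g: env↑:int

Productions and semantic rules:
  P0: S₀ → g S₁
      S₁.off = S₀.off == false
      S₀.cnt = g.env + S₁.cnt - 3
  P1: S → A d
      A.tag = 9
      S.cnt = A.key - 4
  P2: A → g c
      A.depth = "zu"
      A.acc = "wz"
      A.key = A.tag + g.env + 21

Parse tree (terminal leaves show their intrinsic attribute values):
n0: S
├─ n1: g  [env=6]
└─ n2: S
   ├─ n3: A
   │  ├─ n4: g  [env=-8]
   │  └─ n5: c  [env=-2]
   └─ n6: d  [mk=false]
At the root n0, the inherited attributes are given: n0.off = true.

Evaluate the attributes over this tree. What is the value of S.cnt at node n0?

21

1. n0.off = true  [given at root]
2. n1.env = 6  [terminal]
3. n2.off = false  [S₀.off == false]
4. n3.tag = 9  [9]
5. n4.env = -8  [terminal]
6. n5.env = -2  [terminal]
7. n3.depth = "zu"  ["zu"]
8. n3.acc = "wz"  ["wz"]
9. n3.key = 22  [A.tag + g.env + 21]
10. n6.mk = false  [terminal]
11. n2.cnt = 18  [A.key - 4]
12. n0.cnt = 21  [g.env + S₁.cnt - 3]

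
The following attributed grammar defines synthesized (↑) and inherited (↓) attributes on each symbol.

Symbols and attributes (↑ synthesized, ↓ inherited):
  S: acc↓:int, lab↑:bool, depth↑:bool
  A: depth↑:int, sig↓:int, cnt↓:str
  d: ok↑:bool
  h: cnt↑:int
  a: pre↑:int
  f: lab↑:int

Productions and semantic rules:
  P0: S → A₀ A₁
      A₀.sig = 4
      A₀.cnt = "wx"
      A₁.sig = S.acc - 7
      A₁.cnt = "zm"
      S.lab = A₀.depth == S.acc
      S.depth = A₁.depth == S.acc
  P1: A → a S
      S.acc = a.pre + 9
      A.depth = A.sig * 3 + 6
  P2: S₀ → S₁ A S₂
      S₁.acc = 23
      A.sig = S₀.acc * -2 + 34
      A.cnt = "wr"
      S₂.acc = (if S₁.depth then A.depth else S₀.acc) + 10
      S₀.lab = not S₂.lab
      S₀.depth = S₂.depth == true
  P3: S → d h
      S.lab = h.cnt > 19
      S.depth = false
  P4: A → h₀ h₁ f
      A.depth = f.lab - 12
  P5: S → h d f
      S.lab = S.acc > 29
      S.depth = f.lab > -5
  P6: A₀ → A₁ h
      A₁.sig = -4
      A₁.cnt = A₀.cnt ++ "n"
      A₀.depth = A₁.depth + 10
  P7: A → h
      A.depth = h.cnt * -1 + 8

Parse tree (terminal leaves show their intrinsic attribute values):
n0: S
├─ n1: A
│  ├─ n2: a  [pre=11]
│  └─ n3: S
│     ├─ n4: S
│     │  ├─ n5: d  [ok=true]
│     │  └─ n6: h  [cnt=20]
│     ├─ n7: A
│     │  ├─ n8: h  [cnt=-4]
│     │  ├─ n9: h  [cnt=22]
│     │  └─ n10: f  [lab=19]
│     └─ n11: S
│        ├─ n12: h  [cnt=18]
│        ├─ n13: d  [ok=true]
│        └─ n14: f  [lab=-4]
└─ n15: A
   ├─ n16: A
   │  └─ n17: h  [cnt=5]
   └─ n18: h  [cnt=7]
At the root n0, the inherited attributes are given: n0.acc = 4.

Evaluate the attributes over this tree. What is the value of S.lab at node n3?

1. n0.acc = 4  [given at root]
2. n1.sig = 4  [4]
3. n1.cnt = "wx"  ["wx"]
4. n2.pre = 11  [terminal]
5. n3.acc = 20  [a.pre + 9]
6. n4.acc = 23  [23]
7. n5.ok = true  [terminal]
8. n6.cnt = 20  [terminal]
9. n4.lab = true  [h.cnt > 19]
10. n4.depth = false  [false]
11. n7.sig = -6  [S₀.acc * -2 + 34]
12. n7.cnt = "wr"  ["wr"]
13. n8.cnt = -4  [terminal]
14. n9.cnt = 22  [terminal]
15. n10.lab = 19  [terminal]
16. n7.depth = 7  [f.lab - 12]
17. n11.acc = 30  [(if S₁.depth then A.depth else S₀.acc) + 10]
18. n12.cnt = 18  [terminal]
19. n13.ok = true  [terminal]
20. n14.lab = -4  [terminal]
21. n11.lab = true  [S.acc > 29]
22. n11.depth = true  [f.lab > -5]
23. n3.lab = false  [not S₂.lab]
24. n3.depth = true  [S₂.depth == true]
25. n1.depth = 18  [A.sig * 3 + 6]
26. n15.sig = -3  [S.acc - 7]
27. n15.cnt = "zm"  ["zm"]
28. n16.sig = -4  [-4]
29. n16.cnt = "zmn"  [A₀.cnt ++ "n"]
30. n17.cnt = 5  [terminal]
31. n16.depth = 3  [h.cnt * -1 + 8]
32. n18.cnt = 7  [terminal]
33. n15.depth = 13  [A₁.depth + 10]
34. n0.lab = false  [A₀.depth == S.acc]
35. n0.depth = false  [A₁.depth == S.acc]

false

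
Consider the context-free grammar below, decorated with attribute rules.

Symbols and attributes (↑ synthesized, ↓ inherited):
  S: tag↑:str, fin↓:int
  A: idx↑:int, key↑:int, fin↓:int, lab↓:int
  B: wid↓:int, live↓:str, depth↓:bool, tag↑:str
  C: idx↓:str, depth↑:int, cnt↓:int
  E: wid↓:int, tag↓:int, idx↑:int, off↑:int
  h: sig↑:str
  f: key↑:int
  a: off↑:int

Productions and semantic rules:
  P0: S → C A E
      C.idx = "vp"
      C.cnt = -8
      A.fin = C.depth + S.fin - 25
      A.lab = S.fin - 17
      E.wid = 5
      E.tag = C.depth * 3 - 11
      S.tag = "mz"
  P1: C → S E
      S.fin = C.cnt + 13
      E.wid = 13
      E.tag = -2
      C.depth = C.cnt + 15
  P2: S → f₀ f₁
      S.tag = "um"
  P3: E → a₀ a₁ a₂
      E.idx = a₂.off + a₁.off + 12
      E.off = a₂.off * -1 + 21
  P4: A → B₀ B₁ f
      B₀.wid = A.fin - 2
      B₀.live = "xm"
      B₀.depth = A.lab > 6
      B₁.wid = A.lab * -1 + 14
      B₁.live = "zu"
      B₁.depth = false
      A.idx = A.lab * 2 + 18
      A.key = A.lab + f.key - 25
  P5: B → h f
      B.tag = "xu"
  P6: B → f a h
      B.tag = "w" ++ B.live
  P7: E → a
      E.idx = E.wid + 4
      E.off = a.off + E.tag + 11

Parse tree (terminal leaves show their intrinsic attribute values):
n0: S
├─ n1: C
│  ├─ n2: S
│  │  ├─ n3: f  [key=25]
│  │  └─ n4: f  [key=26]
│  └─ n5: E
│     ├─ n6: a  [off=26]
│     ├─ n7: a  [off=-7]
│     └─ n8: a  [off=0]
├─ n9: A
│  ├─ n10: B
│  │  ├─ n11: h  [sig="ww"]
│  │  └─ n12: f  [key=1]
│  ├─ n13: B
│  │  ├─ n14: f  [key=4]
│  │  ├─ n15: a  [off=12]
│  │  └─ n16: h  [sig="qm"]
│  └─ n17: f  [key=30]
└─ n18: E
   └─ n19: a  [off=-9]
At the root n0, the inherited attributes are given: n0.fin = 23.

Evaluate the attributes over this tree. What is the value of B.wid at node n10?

1. n0.fin = 23  [given at root]
2. n1.idx = "vp"  ["vp"]
3. n1.cnt = -8  [-8]
4. n2.fin = 5  [C.cnt + 13]
5. n3.key = 25  [terminal]
6. n4.key = 26  [terminal]
7. n2.tag = "um"  ["um"]
8. n5.wid = 13  [13]
9. n5.tag = -2  [-2]
10. n6.off = 26  [terminal]
11. n7.off = -7  [terminal]
12. n8.off = 0  [terminal]
13. n5.idx = 5  [a₂.off + a₁.off + 12]
14. n5.off = 21  [a₂.off * -1 + 21]
15. n1.depth = 7  [C.cnt + 15]
16. n9.fin = 5  [C.depth + S.fin - 25]
17. n9.lab = 6  [S.fin - 17]
18. n10.wid = 3  [A.fin - 2]
19. n10.live = "xm"  ["xm"]
20. n10.depth = false  [A.lab > 6]
21. n11.sig = "ww"  [terminal]
22. n12.key = 1  [terminal]
23. n10.tag = "xu"  ["xu"]
24. n13.wid = 8  [A.lab * -1 + 14]
25. n13.live = "zu"  ["zu"]
26. n13.depth = false  [false]
27. n14.key = 4  [terminal]
28. n15.off = 12  [terminal]
29. n16.sig = "qm"  [terminal]
30. n13.tag = "wzu"  ["w" ++ B.live]
31. n17.key = 30  [terminal]
32. n9.idx = 30  [A.lab * 2 + 18]
33. n9.key = 11  [A.lab + f.key - 25]
34. n18.wid = 5  [5]
35. n18.tag = 10  [C.depth * 3 - 11]
36. n19.off = -9  [terminal]
37. n18.idx = 9  [E.wid + 4]
38. n18.off = 12  [a.off + E.tag + 11]
39. n0.tag = "mz"  ["mz"]

3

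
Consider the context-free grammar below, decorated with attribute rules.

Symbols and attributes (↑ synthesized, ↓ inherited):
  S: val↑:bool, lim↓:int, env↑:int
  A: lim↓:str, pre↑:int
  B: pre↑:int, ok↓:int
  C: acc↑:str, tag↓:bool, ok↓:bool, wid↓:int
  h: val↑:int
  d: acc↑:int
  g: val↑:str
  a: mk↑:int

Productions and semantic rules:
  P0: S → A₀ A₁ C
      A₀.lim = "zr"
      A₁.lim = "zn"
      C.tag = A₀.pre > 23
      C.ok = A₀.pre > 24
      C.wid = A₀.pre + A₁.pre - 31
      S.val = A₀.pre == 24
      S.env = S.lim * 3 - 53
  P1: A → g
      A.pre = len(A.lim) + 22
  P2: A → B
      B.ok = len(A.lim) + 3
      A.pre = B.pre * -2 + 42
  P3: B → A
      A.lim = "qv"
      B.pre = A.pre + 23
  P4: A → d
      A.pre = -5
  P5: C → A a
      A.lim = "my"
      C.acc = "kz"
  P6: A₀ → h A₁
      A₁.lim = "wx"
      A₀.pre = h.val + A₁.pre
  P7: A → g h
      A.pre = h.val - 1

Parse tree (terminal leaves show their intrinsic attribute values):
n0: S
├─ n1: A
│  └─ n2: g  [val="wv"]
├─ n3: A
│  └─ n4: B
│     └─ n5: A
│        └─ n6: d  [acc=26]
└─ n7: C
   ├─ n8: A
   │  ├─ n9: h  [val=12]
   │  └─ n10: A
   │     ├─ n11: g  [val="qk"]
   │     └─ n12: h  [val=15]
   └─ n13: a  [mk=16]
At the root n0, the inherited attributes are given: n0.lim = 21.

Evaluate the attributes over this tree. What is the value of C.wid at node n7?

-1

1. n0.lim = 21  [given at root]
2. n1.lim = "zr"  ["zr"]
3. n2.val = "wv"  [terminal]
4. n1.pre = 24  [len(A.lim) + 22]
5. n3.lim = "zn"  ["zn"]
6. n4.ok = 5  [len(A.lim) + 3]
7. n5.lim = "qv"  ["qv"]
8. n6.acc = 26  [terminal]
9. n5.pre = -5  [-5]
10. n4.pre = 18  [A.pre + 23]
11. n3.pre = 6  [B.pre * -2 + 42]
12. n7.tag = true  [A₀.pre > 23]
13. n7.ok = false  [A₀.pre > 24]
14. n7.wid = -1  [A₀.pre + A₁.pre - 31]
15. n8.lim = "my"  ["my"]
16. n9.val = 12  [terminal]
17. n10.lim = "wx"  ["wx"]
18. n11.val = "qk"  [terminal]
19. n12.val = 15  [terminal]
20. n10.pre = 14  [h.val - 1]
21. n8.pre = 26  [h.val + A₁.pre]
22. n13.mk = 16  [terminal]
23. n7.acc = "kz"  ["kz"]
24. n0.val = true  [A₀.pre == 24]
25. n0.env = 10  [S.lim * 3 - 53]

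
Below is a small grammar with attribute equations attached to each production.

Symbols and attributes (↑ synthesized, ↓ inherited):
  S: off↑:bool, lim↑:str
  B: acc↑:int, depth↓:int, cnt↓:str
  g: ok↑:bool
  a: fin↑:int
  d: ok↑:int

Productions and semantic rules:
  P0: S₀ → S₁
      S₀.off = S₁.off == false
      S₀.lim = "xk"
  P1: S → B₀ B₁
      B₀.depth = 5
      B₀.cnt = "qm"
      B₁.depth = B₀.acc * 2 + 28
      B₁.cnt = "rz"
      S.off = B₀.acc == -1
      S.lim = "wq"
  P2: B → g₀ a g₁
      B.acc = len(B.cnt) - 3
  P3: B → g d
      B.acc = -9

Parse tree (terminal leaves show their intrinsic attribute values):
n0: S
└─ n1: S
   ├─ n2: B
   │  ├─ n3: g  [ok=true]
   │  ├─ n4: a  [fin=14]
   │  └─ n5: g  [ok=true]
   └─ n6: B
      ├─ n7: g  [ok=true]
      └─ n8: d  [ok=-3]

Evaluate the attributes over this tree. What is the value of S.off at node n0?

1. n2.depth = 5  [5]
2. n2.cnt = "qm"  ["qm"]
3. n3.ok = true  [terminal]
4. n4.fin = 14  [terminal]
5. n5.ok = true  [terminal]
6. n2.acc = -1  [len(B.cnt) - 3]
7. n6.depth = 26  [B₀.acc * 2 + 28]
8. n6.cnt = "rz"  ["rz"]
9. n7.ok = true  [terminal]
10. n8.ok = -3  [terminal]
11. n6.acc = -9  [-9]
12. n1.off = true  [B₀.acc == -1]
13. n1.lim = "wq"  ["wq"]
14. n0.off = false  [S₁.off == false]
15. n0.lim = "xk"  ["xk"]

false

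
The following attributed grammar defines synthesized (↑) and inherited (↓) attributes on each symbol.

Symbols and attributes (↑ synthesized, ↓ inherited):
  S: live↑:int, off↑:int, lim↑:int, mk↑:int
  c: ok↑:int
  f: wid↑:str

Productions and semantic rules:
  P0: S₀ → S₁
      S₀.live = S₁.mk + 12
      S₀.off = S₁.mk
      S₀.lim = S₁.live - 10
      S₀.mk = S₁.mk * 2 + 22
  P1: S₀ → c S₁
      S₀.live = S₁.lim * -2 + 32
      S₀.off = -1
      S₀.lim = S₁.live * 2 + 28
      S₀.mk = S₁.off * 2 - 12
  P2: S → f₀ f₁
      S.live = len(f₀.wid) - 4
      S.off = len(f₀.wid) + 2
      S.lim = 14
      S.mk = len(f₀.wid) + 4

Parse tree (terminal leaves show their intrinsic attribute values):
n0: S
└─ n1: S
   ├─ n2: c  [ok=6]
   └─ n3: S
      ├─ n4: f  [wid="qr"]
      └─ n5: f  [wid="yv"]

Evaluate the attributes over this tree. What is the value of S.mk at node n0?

1. n2.ok = 6  [terminal]
2. n4.wid = "qr"  [terminal]
3. n5.wid = "yv"  [terminal]
4. n3.live = -2  [len(f₀.wid) - 4]
5. n3.off = 4  [len(f₀.wid) + 2]
6. n3.lim = 14  [14]
7. n3.mk = 6  [len(f₀.wid) + 4]
8. n1.live = 4  [S₁.lim * -2 + 32]
9. n1.off = -1  [-1]
10. n1.lim = 24  [S₁.live * 2 + 28]
11. n1.mk = -4  [S₁.off * 2 - 12]
12. n0.live = 8  [S₁.mk + 12]
13. n0.off = -4  [S₁.mk]
14. n0.lim = -6  [S₁.live - 10]
15. n0.mk = 14  [S₁.mk * 2 + 22]

14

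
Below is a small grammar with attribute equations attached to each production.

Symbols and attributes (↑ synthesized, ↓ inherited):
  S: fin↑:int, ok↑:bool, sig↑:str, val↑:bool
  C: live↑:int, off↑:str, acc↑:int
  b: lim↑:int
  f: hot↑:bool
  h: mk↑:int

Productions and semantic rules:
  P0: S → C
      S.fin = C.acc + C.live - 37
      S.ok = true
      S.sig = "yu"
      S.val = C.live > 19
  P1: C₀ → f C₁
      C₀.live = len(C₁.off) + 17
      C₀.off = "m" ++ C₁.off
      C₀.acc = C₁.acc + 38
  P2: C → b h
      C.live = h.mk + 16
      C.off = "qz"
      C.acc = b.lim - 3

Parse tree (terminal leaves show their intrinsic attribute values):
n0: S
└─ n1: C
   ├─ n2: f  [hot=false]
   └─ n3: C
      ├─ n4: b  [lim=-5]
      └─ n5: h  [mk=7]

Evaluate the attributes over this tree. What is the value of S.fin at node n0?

1. n2.hot = false  [terminal]
2. n4.lim = -5  [terminal]
3. n5.mk = 7  [terminal]
4. n3.live = 23  [h.mk + 16]
5. n3.off = "qz"  ["qz"]
6. n3.acc = -8  [b.lim - 3]
7. n1.live = 19  [len(C₁.off) + 17]
8. n1.off = "mqz"  ["m" ++ C₁.off]
9. n1.acc = 30  [C₁.acc + 38]
10. n0.fin = 12  [C.acc + C.live - 37]
11. n0.ok = true  [true]
12. n0.sig = "yu"  ["yu"]
13. n0.val = false  [C.live > 19]

12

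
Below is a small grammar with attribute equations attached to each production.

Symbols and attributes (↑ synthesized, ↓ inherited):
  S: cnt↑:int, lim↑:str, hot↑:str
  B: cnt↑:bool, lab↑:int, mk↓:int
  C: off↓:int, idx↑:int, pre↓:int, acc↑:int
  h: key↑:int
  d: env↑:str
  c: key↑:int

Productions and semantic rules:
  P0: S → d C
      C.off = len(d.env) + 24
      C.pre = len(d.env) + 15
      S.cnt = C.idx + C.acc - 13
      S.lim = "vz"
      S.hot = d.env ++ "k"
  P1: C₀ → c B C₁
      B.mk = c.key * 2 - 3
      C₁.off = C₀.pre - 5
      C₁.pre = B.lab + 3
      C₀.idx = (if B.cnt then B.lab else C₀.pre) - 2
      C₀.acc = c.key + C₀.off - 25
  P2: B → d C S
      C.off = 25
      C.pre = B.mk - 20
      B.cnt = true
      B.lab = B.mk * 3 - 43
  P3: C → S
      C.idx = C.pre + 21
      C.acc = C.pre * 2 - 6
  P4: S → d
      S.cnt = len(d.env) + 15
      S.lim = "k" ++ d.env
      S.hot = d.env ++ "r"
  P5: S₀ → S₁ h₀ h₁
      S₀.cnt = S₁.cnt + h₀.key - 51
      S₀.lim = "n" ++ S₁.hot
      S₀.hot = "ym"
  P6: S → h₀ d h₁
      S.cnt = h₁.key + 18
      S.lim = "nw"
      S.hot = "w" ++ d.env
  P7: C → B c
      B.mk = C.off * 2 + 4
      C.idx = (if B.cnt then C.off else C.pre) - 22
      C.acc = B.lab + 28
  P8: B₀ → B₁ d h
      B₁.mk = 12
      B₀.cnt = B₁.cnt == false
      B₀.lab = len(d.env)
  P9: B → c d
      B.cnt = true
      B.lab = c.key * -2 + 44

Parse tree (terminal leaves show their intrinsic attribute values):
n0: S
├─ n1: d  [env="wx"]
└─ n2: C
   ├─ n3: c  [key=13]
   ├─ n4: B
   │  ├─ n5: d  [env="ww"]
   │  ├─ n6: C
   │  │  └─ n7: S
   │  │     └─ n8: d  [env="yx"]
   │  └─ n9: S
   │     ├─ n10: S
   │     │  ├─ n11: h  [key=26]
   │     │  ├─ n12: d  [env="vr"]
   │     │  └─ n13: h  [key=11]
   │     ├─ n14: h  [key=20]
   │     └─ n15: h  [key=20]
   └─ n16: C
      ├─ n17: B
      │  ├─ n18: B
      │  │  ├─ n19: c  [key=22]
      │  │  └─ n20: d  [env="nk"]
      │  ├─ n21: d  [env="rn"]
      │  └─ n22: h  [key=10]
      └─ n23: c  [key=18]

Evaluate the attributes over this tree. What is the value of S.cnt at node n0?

25

1. n1.env = "wx"  [terminal]
2. n2.off = 26  [len(d.env) + 24]
3. n2.pre = 17  [len(d.env) + 15]
4. n3.key = 13  [terminal]
5. n4.mk = 23  [c.key * 2 - 3]
6. n5.env = "ww"  [terminal]
7. n6.off = 25  [25]
8. n6.pre = 3  [B.mk - 20]
9. n8.env = "yx"  [terminal]
10. n7.cnt = 17  [len(d.env) + 15]
11. n7.lim = "kyx"  ["k" ++ d.env]
12. n7.hot = "yxr"  [d.env ++ "r"]
13. n6.idx = 24  [C.pre + 21]
14. n6.acc = 0  [C.pre * 2 - 6]
15. n11.key = 26  [terminal]
16. n12.env = "vr"  [terminal]
17. n13.key = 11  [terminal]
18. n10.cnt = 29  [h₁.key + 18]
19. n10.lim = "nw"  ["nw"]
20. n10.hot = "wvr"  ["w" ++ d.env]
21. n14.key = 20  [terminal]
22. n15.key = 20  [terminal]
23. n9.cnt = -2  [S₁.cnt + h₀.key - 51]
24. n9.lim = "nwvr"  ["n" ++ S₁.hot]
25. n9.hot = "ym"  ["ym"]
26. n4.cnt = true  [true]
27. n4.lab = 26  [B.mk * 3 - 43]
28. n16.off = 12  [C₀.pre - 5]
29. n16.pre = 29  [B.lab + 3]
30. n17.mk = 28  [C.off * 2 + 4]
31. n18.mk = 12  [12]
32. n19.key = 22  [terminal]
33. n20.env = "nk"  [terminal]
34. n18.cnt = true  [true]
35. n18.lab = 0  [c.key * -2 + 44]
36. n21.env = "rn"  [terminal]
37. n22.key = 10  [terminal]
38. n17.cnt = false  [B₁.cnt == false]
39. n17.lab = 2  [len(d.env)]
40. n23.key = 18  [terminal]
41. n16.idx = 7  [(if B.cnt then C.off else C.pre) - 22]
42. n16.acc = 30  [B.lab + 28]
43. n2.idx = 24  [(if B.cnt then B.lab else C₀.pre) - 2]
44. n2.acc = 14  [c.key + C₀.off - 25]
45. n0.cnt = 25  [C.idx + C.acc - 13]
46. n0.lim = "vz"  ["vz"]
47. n0.hot = "wxk"  [d.env ++ "k"]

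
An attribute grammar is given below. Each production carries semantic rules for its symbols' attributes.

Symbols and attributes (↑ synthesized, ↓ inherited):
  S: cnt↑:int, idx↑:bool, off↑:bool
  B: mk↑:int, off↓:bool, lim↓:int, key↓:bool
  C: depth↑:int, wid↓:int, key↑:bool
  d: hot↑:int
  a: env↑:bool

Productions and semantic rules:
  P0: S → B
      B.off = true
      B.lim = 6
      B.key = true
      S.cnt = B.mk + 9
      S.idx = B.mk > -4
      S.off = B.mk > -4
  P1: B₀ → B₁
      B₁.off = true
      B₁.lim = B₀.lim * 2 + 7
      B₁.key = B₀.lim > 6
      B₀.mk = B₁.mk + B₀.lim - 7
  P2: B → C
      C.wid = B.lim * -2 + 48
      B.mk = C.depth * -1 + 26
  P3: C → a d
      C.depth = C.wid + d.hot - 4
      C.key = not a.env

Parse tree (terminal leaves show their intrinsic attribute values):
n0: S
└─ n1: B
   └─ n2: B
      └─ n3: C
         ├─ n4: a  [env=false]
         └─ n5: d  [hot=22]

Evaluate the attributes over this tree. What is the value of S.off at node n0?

1. n1.off = true  [true]
2. n1.lim = 6  [6]
3. n1.key = true  [true]
4. n2.off = true  [true]
5. n2.lim = 19  [B₀.lim * 2 + 7]
6. n2.key = false  [B₀.lim > 6]
7. n3.wid = 10  [B.lim * -2 + 48]
8. n4.env = false  [terminal]
9. n5.hot = 22  [terminal]
10. n3.depth = 28  [C.wid + d.hot - 4]
11. n3.key = true  [not a.env]
12. n2.mk = -2  [C.depth * -1 + 26]
13. n1.mk = -3  [B₁.mk + B₀.lim - 7]
14. n0.cnt = 6  [B.mk + 9]
15. n0.idx = true  [B.mk > -4]
16. n0.off = true  [B.mk > -4]

true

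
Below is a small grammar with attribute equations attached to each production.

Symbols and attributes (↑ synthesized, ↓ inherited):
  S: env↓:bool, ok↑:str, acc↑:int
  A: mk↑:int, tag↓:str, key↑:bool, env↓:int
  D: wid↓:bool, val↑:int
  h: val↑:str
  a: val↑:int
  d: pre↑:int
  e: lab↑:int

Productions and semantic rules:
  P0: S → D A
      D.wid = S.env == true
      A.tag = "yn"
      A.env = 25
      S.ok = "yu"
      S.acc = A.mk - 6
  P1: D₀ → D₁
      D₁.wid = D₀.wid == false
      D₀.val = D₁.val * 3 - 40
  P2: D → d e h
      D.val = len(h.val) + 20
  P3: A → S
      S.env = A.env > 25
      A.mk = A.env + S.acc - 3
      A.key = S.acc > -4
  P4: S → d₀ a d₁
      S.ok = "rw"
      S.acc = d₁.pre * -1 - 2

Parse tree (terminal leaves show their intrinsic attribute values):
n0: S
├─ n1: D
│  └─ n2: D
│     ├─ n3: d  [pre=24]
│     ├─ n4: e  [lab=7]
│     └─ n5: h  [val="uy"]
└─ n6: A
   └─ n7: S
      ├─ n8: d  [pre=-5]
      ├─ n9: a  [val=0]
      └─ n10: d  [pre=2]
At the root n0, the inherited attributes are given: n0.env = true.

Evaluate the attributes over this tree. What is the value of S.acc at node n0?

1. n0.env = true  [given at root]
2. n1.wid = true  [S.env == true]
3. n2.wid = false  [D₀.wid == false]
4. n3.pre = 24  [terminal]
5. n4.lab = 7  [terminal]
6. n5.val = "uy"  [terminal]
7. n2.val = 22  [len(h.val) + 20]
8. n1.val = 26  [D₁.val * 3 - 40]
9. n6.tag = "yn"  ["yn"]
10. n6.env = 25  [25]
11. n7.env = false  [A.env > 25]
12. n8.pre = -5  [terminal]
13. n9.val = 0  [terminal]
14. n10.pre = 2  [terminal]
15. n7.ok = "rw"  ["rw"]
16. n7.acc = -4  [d₁.pre * -1 - 2]
17. n6.mk = 18  [A.env + S.acc - 3]
18. n6.key = false  [S.acc > -4]
19. n0.ok = "yu"  ["yu"]
20. n0.acc = 12  [A.mk - 6]

12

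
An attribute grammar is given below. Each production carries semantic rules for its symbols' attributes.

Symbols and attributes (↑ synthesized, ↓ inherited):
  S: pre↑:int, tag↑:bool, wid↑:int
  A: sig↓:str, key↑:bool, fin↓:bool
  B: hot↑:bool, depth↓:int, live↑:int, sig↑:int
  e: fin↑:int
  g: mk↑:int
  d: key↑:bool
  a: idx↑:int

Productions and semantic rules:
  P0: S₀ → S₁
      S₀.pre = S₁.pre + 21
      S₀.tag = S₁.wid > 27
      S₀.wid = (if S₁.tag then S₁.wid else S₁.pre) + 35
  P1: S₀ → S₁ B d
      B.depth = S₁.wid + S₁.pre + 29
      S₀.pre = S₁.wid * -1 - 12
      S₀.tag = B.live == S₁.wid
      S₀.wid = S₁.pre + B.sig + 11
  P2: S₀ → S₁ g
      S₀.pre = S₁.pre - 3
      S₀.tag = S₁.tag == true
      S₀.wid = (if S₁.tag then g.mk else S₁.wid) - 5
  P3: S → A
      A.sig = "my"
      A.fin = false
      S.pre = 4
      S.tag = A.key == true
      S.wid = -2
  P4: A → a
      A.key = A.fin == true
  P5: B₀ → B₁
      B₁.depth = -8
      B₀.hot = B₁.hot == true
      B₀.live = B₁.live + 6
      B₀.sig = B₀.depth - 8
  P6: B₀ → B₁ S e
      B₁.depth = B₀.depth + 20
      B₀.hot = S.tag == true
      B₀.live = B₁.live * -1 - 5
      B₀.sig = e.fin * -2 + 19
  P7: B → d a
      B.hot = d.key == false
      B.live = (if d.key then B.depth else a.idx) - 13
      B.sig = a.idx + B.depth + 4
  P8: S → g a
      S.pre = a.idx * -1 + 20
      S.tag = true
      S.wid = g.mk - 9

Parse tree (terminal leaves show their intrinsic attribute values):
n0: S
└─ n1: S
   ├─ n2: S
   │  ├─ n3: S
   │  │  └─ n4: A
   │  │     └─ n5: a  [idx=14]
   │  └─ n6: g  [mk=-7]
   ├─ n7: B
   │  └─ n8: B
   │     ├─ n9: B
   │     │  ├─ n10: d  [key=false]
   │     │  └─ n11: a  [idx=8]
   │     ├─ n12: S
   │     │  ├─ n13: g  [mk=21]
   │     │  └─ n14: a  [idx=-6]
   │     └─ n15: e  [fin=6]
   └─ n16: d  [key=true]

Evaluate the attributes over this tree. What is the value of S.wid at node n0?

1. n4.sig = "my"  ["my"]
2. n4.fin = false  [false]
3. n5.idx = 14  [terminal]
4. n4.key = false  [A.fin == true]
5. n3.pre = 4  [4]
6. n3.tag = false  [A.key == true]
7. n3.wid = -2  [-2]
8. n6.mk = -7  [terminal]
9. n2.pre = 1  [S₁.pre - 3]
10. n2.tag = false  [S₁.tag == true]
11. n2.wid = -7  [(if S₁.tag then g.mk else S₁.wid) - 5]
12. n7.depth = 23  [S₁.wid + S₁.pre + 29]
13. n8.depth = -8  [-8]
14. n9.depth = 12  [B₀.depth + 20]
15. n10.key = false  [terminal]
16. n11.idx = 8  [terminal]
17. n9.hot = true  [d.key == false]
18. n9.live = -5  [(if d.key then B.depth else a.idx) - 13]
19. n9.sig = 24  [a.idx + B.depth + 4]
20. n13.mk = 21  [terminal]
21. n14.idx = -6  [terminal]
22. n12.pre = 26  [a.idx * -1 + 20]
23. n12.tag = true  [true]
24. n12.wid = 12  [g.mk - 9]
25. n15.fin = 6  [terminal]
26. n8.hot = true  [S.tag == true]
27. n8.live = 0  [B₁.live * -1 - 5]
28. n8.sig = 7  [e.fin * -2 + 19]
29. n7.hot = true  [B₁.hot == true]
30. n7.live = 6  [B₁.live + 6]
31. n7.sig = 15  [B₀.depth - 8]
32. n16.key = true  [terminal]
33. n1.pre = -5  [S₁.wid * -1 - 12]
34. n1.tag = false  [B.live == S₁.wid]
35. n1.wid = 27  [S₁.pre + B.sig + 11]
36. n0.pre = 16  [S₁.pre + 21]
37. n0.tag = false  [S₁.wid > 27]
38. n0.wid = 30  [(if S₁.tag then S₁.wid else S₁.pre) + 35]

30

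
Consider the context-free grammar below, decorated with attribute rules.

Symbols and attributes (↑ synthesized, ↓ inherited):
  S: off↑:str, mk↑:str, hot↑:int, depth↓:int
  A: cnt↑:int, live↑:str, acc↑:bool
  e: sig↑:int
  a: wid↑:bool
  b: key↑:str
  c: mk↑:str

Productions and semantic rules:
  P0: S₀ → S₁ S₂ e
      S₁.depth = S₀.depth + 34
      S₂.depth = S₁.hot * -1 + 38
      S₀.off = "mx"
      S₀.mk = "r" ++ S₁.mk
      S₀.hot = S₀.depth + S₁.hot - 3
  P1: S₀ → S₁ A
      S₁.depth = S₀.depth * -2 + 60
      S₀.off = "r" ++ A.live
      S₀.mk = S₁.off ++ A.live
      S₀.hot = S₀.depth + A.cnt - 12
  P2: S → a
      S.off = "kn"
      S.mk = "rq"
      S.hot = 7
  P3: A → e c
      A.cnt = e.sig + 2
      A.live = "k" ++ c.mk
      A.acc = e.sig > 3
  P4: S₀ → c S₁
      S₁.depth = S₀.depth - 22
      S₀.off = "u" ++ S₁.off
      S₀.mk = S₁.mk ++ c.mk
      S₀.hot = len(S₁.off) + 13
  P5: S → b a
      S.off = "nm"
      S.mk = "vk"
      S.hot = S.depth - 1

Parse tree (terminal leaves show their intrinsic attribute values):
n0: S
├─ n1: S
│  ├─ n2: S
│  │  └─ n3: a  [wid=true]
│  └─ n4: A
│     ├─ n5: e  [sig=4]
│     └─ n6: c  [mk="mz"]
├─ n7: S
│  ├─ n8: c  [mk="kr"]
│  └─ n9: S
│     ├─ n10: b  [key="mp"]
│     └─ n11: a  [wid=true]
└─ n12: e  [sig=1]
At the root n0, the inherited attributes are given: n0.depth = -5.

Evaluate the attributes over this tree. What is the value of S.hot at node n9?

1. n0.depth = -5  [given at root]
2. n1.depth = 29  [S₀.depth + 34]
3. n2.depth = 2  [S₀.depth * -2 + 60]
4. n3.wid = true  [terminal]
5. n2.off = "kn"  ["kn"]
6. n2.mk = "rq"  ["rq"]
7. n2.hot = 7  [7]
8. n5.sig = 4  [terminal]
9. n6.mk = "mz"  [terminal]
10. n4.cnt = 6  [e.sig + 2]
11. n4.live = "kmz"  ["k" ++ c.mk]
12. n4.acc = true  [e.sig > 3]
13. n1.off = "rkmz"  ["r" ++ A.live]
14. n1.mk = "knkmz"  [S₁.off ++ A.live]
15. n1.hot = 23  [S₀.depth + A.cnt - 12]
16. n7.depth = 15  [S₁.hot * -1 + 38]
17. n8.mk = "kr"  [terminal]
18. n9.depth = -7  [S₀.depth - 22]
19. n10.key = "mp"  [terminal]
20. n11.wid = true  [terminal]
21. n9.off = "nm"  ["nm"]
22. n9.mk = "vk"  ["vk"]
23. n9.hot = -8  [S.depth - 1]
24. n7.off = "unm"  ["u" ++ S₁.off]
25. n7.mk = "vkkr"  [S₁.mk ++ c.mk]
26. n7.hot = 15  [len(S₁.off) + 13]
27. n12.sig = 1  [terminal]
28. n0.off = "mx"  ["mx"]
29. n0.mk = "rknkmz"  ["r" ++ S₁.mk]
30. n0.hot = 15  [S₀.depth + S₁.hot - 3]

-8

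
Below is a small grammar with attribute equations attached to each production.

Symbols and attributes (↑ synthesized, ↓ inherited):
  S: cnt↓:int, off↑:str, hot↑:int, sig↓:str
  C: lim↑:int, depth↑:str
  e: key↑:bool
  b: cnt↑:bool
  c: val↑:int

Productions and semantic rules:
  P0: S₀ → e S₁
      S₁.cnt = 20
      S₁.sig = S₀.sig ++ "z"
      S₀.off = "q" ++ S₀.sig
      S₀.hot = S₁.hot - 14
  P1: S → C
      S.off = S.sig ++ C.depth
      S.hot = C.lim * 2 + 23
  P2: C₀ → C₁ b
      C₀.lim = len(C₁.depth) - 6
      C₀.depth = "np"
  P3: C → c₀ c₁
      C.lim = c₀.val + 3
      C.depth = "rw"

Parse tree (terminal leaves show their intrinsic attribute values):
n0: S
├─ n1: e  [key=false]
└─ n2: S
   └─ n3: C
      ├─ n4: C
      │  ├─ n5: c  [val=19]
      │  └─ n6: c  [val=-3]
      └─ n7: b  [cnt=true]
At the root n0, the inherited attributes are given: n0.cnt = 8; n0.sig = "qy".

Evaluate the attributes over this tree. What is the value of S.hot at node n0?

1

1. n0.cnt = 8  [given at root]
2. n0.sig = "qy"  [given at root]
3. n1.key = false  [terminal]
4. n2.cnt = 20  [20]
5. n2.sig = "qyz"  [S₀.sig ++ "z"]
6. n5.val = 19  [terminal]
7. n6.val = -3  [terminal]
8. n4.lim = 22  [c₀.val + 3]
9. n4.depth = "rw"  ["rw"]
10. n7.cnt = true  [terminal]
11. n3.lim = -4  [len(C₁.depth) - 6]
12. n3.depth = "np"  ["np"]
13. n2.off = "qyznp"  [S.sig ++ C.depth]
14. n2.hot = 15  [C.lim * 2 + 23]
15. n0.off = "qqy"  ["q" ++ S₀.sig]
16. n0.hot = 1  [S₁.hot - 14]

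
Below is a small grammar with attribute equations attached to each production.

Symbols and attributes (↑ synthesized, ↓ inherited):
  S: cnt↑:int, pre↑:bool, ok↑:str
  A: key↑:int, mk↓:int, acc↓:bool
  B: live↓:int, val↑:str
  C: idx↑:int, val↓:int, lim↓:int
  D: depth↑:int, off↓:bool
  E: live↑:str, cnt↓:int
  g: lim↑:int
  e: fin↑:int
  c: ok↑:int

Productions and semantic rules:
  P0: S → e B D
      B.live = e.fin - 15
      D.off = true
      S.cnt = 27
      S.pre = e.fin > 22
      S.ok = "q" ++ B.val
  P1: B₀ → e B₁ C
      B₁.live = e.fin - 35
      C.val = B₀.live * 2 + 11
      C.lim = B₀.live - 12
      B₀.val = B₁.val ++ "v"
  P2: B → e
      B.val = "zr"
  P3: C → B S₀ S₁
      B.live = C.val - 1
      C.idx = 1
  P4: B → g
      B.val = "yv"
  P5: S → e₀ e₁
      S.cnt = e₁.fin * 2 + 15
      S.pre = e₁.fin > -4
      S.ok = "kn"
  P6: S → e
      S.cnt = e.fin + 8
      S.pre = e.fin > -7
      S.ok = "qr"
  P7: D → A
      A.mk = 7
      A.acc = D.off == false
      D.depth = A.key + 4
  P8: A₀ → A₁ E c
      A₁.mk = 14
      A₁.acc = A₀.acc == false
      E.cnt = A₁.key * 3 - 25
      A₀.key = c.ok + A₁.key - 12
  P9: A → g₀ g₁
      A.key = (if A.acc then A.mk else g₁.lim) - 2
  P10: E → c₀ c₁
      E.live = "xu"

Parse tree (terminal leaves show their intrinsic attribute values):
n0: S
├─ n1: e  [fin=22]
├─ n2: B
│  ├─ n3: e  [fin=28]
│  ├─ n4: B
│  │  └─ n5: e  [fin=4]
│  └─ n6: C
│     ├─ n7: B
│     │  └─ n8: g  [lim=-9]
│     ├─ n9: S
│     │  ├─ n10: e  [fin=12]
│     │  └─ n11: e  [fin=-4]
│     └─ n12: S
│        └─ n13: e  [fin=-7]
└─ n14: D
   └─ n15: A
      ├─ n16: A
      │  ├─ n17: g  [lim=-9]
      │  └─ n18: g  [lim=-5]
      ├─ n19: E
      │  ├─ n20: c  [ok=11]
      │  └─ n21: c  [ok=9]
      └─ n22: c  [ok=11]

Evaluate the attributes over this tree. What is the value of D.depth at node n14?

1. n1.fin = 22  [terminal]
2. n2.live = 7  [e.fin - 15]
3. n3.fin = 28  [terminal]
4. n4.live = -7  [e.fin - 35]
5. n5.fin = 4  [terminal]
6. n4.val = "zr"  ["zr"]
7. n6.val = 25  [B₀.live * 2 + 11]
8. n6.lim = -5  [B₀.live - 12]
9. n7.live = 24  [C.val - 1]
10. n8.lim = -9  [terminal]
11. n7.val = "yv"  ["yv"]
12. n10.fin = 12  [terminal]
13. n11.fin = -4  [terminal]
14. n9.cnt = 7  [e₁.fin * 2 + 15]
15. n9.pre = false  [e₁.fin > -4]
16. n9.ok = "kn"  ["kn"]
17. n13.fin = -7  [terminal]
18. n12.cnt = 1  [e.fin + 8]
19. n12.pre = false  [e.fin > -7]
20. n12.ok = "qr"  ["qr"]
21. n6.idx = 1  [1]
22. n2.val = "zrv"  [B₁.val ++ "v"]
23. n14.off = true  [true]
24. n15.mk = 7  [7]
25. n15.acc = false  [D.off == false]
26. n16.mk = 14  [14]
27. n16.acc = true  [A₀.acc == false]
28. n17.lim = -9  [terminal]
29. n18.lim = -5  [terminal]
30. n16.key = 12  [(if A.acc then A.mk else g₁.lim) - 2]
31. n19.cnt = 11  [A₁.key * 3 - 25]
32. n20.ok = 11  [terminal]
33. n21.ok = 9  [terminal]
34. n19.live = "xu"  ["xu"]
35. n22.ok = 11  [terminal]
36. n15.key = 11  [c.ok + A₁.key - 12]
37. n14.depth = 15  [A.key + 4]
38. n0.cnt = 27  [27]
39. n0.pre = false  [e.fin > 22]
40. n0.ok = "qzrv"  ["q" ++ B.val]

15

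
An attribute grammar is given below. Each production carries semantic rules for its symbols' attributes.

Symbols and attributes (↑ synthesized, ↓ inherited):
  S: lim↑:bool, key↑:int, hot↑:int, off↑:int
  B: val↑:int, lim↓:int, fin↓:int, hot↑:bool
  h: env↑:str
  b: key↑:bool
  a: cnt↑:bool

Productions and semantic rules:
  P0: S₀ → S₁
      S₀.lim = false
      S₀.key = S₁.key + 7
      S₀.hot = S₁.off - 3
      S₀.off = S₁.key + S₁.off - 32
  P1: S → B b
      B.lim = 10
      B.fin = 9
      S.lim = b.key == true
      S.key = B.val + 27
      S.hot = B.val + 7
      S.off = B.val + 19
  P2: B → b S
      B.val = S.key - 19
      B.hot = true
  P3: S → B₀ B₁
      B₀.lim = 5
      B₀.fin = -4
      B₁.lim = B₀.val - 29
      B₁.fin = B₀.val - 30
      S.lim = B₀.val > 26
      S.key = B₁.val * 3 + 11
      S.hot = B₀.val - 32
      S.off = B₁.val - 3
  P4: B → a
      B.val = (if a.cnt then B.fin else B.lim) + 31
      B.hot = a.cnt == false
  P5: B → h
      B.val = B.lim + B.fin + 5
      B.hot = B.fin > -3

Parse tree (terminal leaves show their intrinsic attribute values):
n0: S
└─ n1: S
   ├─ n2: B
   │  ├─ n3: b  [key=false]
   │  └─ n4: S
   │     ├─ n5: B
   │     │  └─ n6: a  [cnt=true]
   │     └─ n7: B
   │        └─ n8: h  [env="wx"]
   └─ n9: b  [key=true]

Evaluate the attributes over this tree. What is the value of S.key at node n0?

26

1. n2.lim = 10  [10]
2. n2.fin = 9  [9]
3. n3.key = false  [terminal]
4. n5.lim = 5  [5]
5. n5.fin = -4  [-4]
6. n6.cnt = true  [terminal]
7. n5.val = 27  [(if a.cnt then B.fin else B.lim) + 31]
8. n5.hot = false  [a.cnt == false]
9. n7.lim = -2  [B₀.val - 29]
10. n7.fin = -3  [B₀.val - 30]
11. n8.env = "wx"  [terminal]
12. n7.val = 0  [B.lim + B.fin + 5]
13. n7.hot = false  [B.fin > -3]
14. n4.lim = true  [B₀.val > 26]
15. n4.key = 11  [B₁.val * 3 + 11]
16. n4.hot = -5  [B₀.val - 32]
17. n4.off = -3  [B₁.val - 3]
18. n2.val = -8  [S.key - 19]
19. n2.hot = true  [true]
20. n9.key = true  [terminal]
21. n1.lim = true  [b.key == true]
22. n1.key = 19  [B.val + 27]
23. n1.hot = -1  [B.val + 7]
24. n1.off = 11  [B.val + 19]
25. n0.lim = false  [false]
26. n0.key = 26  [S₁.key + 7]
27. n0.hot = 8  [S₁.off - 3]
28. n0.off = -2  [S₁.key + S₁.off - 32]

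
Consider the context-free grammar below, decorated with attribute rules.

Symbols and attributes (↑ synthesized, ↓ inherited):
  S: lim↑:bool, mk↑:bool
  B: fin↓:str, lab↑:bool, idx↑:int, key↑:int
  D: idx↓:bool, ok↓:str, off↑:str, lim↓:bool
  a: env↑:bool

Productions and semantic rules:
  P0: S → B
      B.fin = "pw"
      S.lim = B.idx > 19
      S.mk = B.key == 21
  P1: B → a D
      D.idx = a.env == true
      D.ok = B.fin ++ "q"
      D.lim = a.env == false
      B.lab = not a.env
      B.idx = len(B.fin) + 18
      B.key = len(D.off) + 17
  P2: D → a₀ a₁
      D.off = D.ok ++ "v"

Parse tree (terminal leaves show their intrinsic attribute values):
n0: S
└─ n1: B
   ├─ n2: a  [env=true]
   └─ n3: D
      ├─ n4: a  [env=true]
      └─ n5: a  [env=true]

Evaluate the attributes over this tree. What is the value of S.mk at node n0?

true

1. n1.fin = "pw"  ["pw"]
2. n2.env = true  [terminal]
3. n3.idx = true  [a.env == true]
4. n3.ok = "pwq"  [B.fin ++ "q"]
5. n3.lim = false  [a.env == false]
6. n4.env = true  [terminal]
7. n5.env = true  [terminal]
8. n3.off = "pwqv"  [D.ok ++ "v"]
9. n1.lab = false  [not a.env]
10. n1.idx = 20  [len(B.fin) + 18]
11. n1.key = 21  [len(D.off) + 17]
12. n0.lim = true  [B.idx > 19]
13. n0.mk = true  [B.key == 21]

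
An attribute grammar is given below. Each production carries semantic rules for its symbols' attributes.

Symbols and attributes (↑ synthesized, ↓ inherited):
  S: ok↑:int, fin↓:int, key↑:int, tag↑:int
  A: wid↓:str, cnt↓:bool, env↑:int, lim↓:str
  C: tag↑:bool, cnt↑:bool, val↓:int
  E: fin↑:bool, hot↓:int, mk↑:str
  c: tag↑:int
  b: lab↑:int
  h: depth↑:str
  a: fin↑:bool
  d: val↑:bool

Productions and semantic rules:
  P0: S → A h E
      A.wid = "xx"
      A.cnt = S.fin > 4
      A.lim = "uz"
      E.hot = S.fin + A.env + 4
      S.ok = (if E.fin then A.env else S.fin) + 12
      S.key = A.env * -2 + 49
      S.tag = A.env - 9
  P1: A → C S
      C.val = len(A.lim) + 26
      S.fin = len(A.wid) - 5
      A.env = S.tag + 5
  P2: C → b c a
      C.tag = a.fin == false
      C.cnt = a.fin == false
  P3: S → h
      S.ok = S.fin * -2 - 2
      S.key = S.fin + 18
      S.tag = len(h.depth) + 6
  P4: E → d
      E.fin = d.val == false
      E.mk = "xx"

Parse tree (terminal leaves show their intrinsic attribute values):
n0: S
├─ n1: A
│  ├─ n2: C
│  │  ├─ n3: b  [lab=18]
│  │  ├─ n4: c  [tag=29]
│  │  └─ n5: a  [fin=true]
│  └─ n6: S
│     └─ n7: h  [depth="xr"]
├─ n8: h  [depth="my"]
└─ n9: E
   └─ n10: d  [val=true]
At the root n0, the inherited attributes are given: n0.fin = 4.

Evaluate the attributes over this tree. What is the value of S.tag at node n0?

1. n0.fin = 4  [given at root]
2. n1.wid = "xx"  ["xx"]
3. n1.cnt = false  [S.fin > 4]
4. n1.lim = "uz"  ["uz"]
5. n2.val = 28  [len(A.lim) + 26]
6. n3.lab = 18  [terminal]
7. n4.tag = 29  [terminal]
8. n5.fin = true  [terminal]
9. n2.tag = false  [a.fin == false]
10. n2.cnt = false  [a.fin == false]
11. n6.fin = -3  [len(A.wid) - 5]
12. n7.depth = "xr"  [terminal]
13. n6.ok = 4  [S.fin * -2 - 2]
14. n6.key = 15  [S.fin + 18]
15. n6.tag = 8  [len(h.depth) + 6]
16. n1.env = 13  [S.tag + 5]
17. n8.depth = "my"  [terminal]
18. n9.hot = 21  [S.fin + A.env + 4]
19. n10.val = true  [terminal]
20. n9.fin = false  [d.val == false]
21. n9.mk = "xx"  ["xx"]
22. n0.ok = 16  [(if E.fin then A.env else S.fin) + 12]
23. n0.key = 23  [A.env * -2 + 49]
24. n0.tag = 4  [A.env - 9]

4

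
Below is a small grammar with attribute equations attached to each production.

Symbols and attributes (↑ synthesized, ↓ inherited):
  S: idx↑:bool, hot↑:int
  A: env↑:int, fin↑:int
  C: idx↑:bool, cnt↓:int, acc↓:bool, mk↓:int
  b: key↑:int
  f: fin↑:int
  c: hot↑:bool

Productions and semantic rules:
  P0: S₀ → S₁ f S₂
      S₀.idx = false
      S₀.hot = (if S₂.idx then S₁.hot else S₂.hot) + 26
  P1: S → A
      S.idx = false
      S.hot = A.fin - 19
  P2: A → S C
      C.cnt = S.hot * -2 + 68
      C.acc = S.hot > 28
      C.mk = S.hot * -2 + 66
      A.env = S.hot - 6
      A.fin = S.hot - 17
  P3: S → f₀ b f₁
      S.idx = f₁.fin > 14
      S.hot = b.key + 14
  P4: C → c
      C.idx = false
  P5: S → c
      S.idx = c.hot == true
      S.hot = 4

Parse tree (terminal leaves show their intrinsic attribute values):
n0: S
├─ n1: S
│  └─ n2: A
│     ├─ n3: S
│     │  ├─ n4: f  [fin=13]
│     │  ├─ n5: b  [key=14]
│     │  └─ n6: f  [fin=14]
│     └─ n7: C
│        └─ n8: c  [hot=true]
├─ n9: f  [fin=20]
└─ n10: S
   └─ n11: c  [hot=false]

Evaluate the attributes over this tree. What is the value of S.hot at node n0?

1. n4.fin = 13  [terminal]
2. n5.key = 14  [terminal]
3. n6.fin = 14  [terminal]
4. n3.idx = false  [f₁.fin > 14]
5. n3.hot = 28  [b.key + 14]
6. n7.cnt = 12  [S.hot * -2 + 68]
7. n7.acc = false  [S.hot > 28]
8. n7.mk = 10  [S.hot * -2 + 66]
9. n8.hot = true  [terminal]
10. n7.idx = false  [false]
11. n2.env = 22  [S.hot - 6]
12. n2.fin = 11  [S.hot - 17]
13. n1.idx = false  [false]
14. n1.hot = -8  [A.fin - 19]
15. n9.fin = 20  [terminal]
16. n11.hot = false  [terminal]
17. n10.idx = false  [c.hot == true]
18. n10.hot = 4  [4]
19. n0.idx = false  [false]
20. n0.hot = 30  [(if S₂.idx then S₁.hot else S₂.hot) + 26]

30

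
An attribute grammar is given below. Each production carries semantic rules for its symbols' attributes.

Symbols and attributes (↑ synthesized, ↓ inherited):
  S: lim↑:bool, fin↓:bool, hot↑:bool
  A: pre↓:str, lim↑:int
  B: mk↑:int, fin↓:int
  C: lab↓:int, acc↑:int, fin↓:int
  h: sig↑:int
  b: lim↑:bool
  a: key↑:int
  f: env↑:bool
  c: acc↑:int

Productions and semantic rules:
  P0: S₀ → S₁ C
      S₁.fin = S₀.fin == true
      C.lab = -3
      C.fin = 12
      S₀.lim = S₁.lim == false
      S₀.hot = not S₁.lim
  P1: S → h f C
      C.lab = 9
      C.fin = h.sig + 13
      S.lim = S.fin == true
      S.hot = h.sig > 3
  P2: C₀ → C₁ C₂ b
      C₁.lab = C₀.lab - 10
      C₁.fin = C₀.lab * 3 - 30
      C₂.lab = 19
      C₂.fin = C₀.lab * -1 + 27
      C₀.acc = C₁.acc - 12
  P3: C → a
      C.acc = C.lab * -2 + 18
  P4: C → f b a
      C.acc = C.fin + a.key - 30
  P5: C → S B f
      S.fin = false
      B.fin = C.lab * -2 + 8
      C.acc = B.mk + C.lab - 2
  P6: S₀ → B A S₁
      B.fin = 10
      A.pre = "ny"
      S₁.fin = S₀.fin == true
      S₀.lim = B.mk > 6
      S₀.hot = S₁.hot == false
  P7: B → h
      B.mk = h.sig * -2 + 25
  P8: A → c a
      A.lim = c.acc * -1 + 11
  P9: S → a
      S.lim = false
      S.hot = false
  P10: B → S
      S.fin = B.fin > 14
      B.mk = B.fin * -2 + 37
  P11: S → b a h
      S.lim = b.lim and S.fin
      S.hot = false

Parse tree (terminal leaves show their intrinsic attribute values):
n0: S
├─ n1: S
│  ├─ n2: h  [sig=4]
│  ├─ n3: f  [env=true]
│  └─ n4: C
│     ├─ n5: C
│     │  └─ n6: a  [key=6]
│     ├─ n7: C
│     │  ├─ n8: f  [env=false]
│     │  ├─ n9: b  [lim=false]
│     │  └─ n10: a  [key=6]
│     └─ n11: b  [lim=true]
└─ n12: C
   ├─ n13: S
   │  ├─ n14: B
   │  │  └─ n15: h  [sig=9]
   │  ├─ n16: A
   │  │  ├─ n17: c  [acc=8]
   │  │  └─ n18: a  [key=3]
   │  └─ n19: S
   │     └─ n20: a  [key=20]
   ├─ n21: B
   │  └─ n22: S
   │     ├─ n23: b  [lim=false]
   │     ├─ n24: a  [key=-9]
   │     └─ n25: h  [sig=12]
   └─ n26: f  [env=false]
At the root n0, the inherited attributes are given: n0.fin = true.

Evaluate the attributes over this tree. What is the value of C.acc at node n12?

1. n0.fin = true  [given at root]
2. n1.fin = true  [S₀.fin == true]
3. n2.sig = 4  [terminal]
4. n3.env = true  [terminal]
5. n4.lab = 9  [9]
6. n4.fin = 17  [h.sig + 13]
7. n5.lab = -1  [C₀.lab - 10]
8. n5.fin = -3  [C₀.lab * 3 - 30]
9. n6.key = 6  [terminal]
10. n5.acc = 20  [C.lab * -2 + 18]
11. n7.lab = 19  [19]
12. n7.fin = 18  [C₀.lab * -1 + 27]
13. n8.env = false  [terminal]
14. n9.lim = false  [terminal]
15. n10.key = 6  [terminal]
16. n7.acc = -6  [C.fin + a.key - 30]
17. n11.lim = true  [terminal]
18. n4.acc = 8  [C₁.acc - 12]
19. n1.lim = true  [S.fin == true]
20. n1.hot = true  [h.sig > 3]
21. n12.lab = -3  [-3]
22. n12.fin = 12  [12]
23. n13.fin = false  [false]
24. n14.fin = 10  [10]
25. n15.sig = 9  [terminal]
26. n14.mk = 7  [h.sig * -2 + 25]
27. n16.pre = "ny"  ["ny"]
28. n17.acc = 8  [terminal]
29. n18.key = 3  [terminal]
30. n16.lim = 3  [c.acc * -1 + 11]
31. n19.fin = false  [S₀.fin == true]
32. n20.key = 20  [terminal]
33. n19.lim = false  [false]
34. n19.hot = false  [false]
35. n13.lim = true  [B.mk > 6]
36. n13.hot = true  [S₁.hot == false]
37. n21.fin = 14  [C.lab * -2 + 8]
38. n22.fin = false  [B.fin > 14]
39. n23.lim = false  [terminal]
40. n24.key = -9  [terminal]
41. n25.sig = 12  [terminal]
42. n22.lim = false  [b.lim and S.fin]
43. n22.hot = false  [false]
44. n21.mk = 9  [B.fin * -2 + 37]
45. n26.env = false  [terminal]
46. n12.acc = 4  [B.mk + C.lab - 2]
47. n0.lim = false  [S₁.lim == false]
48. n0.hot = false  [not S₁.lim]

4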